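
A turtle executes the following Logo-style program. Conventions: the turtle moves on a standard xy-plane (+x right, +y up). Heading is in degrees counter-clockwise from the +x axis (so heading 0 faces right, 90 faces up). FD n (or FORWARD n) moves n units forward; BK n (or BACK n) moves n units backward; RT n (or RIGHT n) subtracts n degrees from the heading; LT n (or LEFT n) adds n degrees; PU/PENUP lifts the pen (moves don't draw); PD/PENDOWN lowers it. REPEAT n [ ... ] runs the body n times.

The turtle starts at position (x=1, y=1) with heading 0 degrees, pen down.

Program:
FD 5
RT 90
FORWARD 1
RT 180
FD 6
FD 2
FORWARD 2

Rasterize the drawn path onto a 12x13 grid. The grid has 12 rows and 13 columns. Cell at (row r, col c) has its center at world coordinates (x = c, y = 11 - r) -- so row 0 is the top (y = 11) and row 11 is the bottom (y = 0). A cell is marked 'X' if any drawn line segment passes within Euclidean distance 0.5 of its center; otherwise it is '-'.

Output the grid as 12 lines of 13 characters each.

Segment 0: (1,1) -> (6,1)
Segment 1: (6,1) -> (6,0)
Segment 2: (6,0) -> (6,6)
Segment 3: (6,6) -> (6,8)
Segment 4: (6,8) -> (6,10)

Answer: -------------
------X------
------X------
------X------
------X------
------X------
------X------
------X------
------X------
------X------
-XXXXXX------
------X------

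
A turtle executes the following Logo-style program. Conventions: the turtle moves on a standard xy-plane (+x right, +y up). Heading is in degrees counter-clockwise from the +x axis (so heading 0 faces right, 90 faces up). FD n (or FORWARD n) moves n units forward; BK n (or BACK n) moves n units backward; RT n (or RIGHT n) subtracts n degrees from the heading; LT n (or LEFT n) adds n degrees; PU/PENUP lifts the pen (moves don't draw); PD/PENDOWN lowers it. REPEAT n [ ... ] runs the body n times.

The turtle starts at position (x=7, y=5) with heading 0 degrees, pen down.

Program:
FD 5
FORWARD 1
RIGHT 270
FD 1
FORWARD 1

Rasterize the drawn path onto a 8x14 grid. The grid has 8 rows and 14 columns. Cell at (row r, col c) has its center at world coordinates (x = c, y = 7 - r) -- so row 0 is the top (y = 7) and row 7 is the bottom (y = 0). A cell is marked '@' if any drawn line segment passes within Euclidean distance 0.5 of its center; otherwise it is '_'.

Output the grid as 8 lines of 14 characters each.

Segment 0: (7,5) -> (12,5)
Segment 1: (12,5) -> (13,5)
Segment 2: (13,5) -> (13,6)
Segment 3: (13,6) -> (13,7)

Answer: _____________@
_____________@
_______@@@@@@@
______________
______________
______________
______________
______________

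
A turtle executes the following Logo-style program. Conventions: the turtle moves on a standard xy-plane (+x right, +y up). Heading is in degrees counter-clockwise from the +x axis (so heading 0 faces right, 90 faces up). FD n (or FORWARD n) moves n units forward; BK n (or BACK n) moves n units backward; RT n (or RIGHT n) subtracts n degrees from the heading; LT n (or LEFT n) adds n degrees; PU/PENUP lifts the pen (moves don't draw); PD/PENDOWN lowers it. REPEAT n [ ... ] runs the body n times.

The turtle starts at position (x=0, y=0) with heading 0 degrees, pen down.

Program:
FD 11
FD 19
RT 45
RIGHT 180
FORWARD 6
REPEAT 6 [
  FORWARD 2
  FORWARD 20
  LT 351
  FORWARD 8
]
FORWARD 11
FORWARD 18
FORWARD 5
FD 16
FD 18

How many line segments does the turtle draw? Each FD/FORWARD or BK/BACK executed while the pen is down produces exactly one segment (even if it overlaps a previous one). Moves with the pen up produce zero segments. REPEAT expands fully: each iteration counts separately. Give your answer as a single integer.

Executing turtle program step by step:
Start: pos=(0,0), heading=0, pen down
FD 11: (0,0) -> (11,0) [heading=0, draw]
FD 19: (11,0) -> (30,0) [heading=0, draw]
RT 45: heading 0 -> 315
RT 180: heading 315 -> 135
FD 6: (30,0) -> (25.757,4.243) [heading=135, draw]
REPEAT 6 [
  -- iteration 1/6 --
  FD 2: (25.757,4.243) -> (24.343,5.657) [heading=135, draw]
  FD 20: (24.343,5.657) -> (10.201,19.799) [heading=135, draw]
  LT 351: heading 135 -> 126
  FD 8: (10.201,19.799) -> (5.499,26.271) [heading=126, draw]
  -- iteration 2/6 --
  FD 2: (5.499,26.271) -> (4.323,27.889) [heading=126, draw]
  FD 20: (4.323,27.889) -> (-7.433,44.069) [heading=126, draw]
  LT 351: heading 126 -> 117
  FD 8: (-7.433,44.069) -> (-11.064,51.198) [heading=117, draw]
  -- iteration 3/6 --
  FD 2: (-11.064,51.198) -> (-11.972,52.98) [heading=117, draw]
  FD 20: (-11.972,52.98) -> (-21.052,70.8) [heading=117, draw]
  LT 351: heading 117 -> 108
  FD 8: (-21.052,70.8) -> (-23.524,78.408) [heading=108, draw]
  -- iteration 4/6 --
  FD 2: (-23.524,78.408) -> (-24.142,80.31) [heading=108, draw]
  FD 20: (-24.142,80.31) -> (-30.323,99.331) [heading=108, draw]
  LT 351: heading 108 -> 99
  FD 8: (-30.323,99.331) -> (-31.574,107.233) [heading=99, draw]
  -- iteration 5/6 --
  FD 2: (-31.574,107.233) -> (-31.887,109.208) [heading=99, draw]
  FD 20: (-31.887,109.208) -> (-35.016,128.962) [heading=99, draw]
  LT 351: heading 99 -> 90
  FD 8: (-35.016,128.962) -> (-35.016,136.962) [heading=90, draw]
  -- iteration 6/6 --
  FD 2: (-35.016,136.962) -> (-35.016,138.962) [heading=90, draw]
  FD 20: (-35.016,138.962) -> (-35.016,158.962) [heading=90, draw]
  LT 351: heading 90 -> 81
  FD 8: (-35.016,158.962) -> (-33.764,166.864) [heading=81, draw]
]
FD 11: (-33.764,166.864) -> (-32.044,177.728) [heading=81, draw]
FD 18: (-32.044,177.728) -> (-29.228,195.507) [heading=81, draw]
FD 5: (-29.228,195.507) -> (-28.446,200.445) [heading=81, draw]
FD 16: (-28.446,200.445) -> (-25.943,216.248) [heading=81, draw]
FD 18: (-25.943,216.248) -> (-23.127,234.026) [heading=81, draw]
Final: pos=(-23.127,234.026), heading=81, 26 segment(s) drawn
Segments drawn: 26

Answer: 26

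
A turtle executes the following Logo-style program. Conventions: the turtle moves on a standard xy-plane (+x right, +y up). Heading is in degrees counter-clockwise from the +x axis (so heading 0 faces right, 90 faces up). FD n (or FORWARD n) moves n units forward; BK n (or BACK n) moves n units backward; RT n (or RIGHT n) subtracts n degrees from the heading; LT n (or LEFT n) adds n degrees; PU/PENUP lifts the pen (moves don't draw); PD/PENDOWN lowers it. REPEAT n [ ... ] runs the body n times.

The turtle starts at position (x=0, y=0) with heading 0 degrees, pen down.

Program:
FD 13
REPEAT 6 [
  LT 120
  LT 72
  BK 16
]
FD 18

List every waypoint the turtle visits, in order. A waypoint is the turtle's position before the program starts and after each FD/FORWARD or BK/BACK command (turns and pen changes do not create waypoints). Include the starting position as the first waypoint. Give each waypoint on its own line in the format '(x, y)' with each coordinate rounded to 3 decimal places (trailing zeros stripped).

Answer: (0, 0)
(13, 0)
(28.65, 3.327)
(14.034, -3.181)
(26.978, 6.223)
(16.272, -5.667)
(24.272, 8.189)
(19.328, -7.027)
(24.89, 10.092)

Derivation:
Executing turtle program step by step:
Start: pos=(0,0), heading=0, pen down
FD 13: (0,0) -> (13,0) [heading=0, draw]
REPEAT 6 [
  -- iteration 1/6 --
  LT 120: heading 0 -> 120
  LT 72: heading 120 -> 192
  BK 16: (13,0) -> (28.65,3.327) [heading=192, draw]
  -- iteration 2/6 --
  LT 120: heading 192 -> 312
  LT 72: heading 312 -> 24
  BK 16: (28.65,3.327) -> (14.034,-3.181) [heading=24, draw]
  -- iteration 3/6 --
  LT 120: heading 24 -> 144
  LT 72: heading 144 -> 216
  BK 16: (14.034,-3.181) -> (26.978,6.223) [heading=216, draw]
  -- iteration 4/6 --
  LT 120: heading 216 -> 336
  LT 72: heading 336 -> 48
  BK 16: (26.978,6.223) -> (16.272,-5.667) [heading=48, draw]
  -- iteration 5/6 --
  LT 120: heading 48 -> 168
  LT 72: heading 168 -> 240
  BK 16: (16.272,-5.667) -> (24.272,8.189) [heading=240, draw]
  -- iteration 6/6 --
  LT 120: heading 240 -> 0
  LT 72: heading 0 -> 72
  BK 16: (24.272,8.189) -> (19.328,-7.027) [heading=72, draw]
]
FD 18: (19.328,-7.027) -> (24.89,10.092) [heading=72, draw]
Final: pos=(24.89,10.092), heading=72, 8 segment(s) drawn
Waypoints (9 total):
(0, 0)
(13, 0)
(28.65, 3.327)
(14.034, -3.181)
(26.978, 6.223)
(16.272, -5.667)
(24.272, 8.189)
(19.328, -7.027)
(24.89, 10.092)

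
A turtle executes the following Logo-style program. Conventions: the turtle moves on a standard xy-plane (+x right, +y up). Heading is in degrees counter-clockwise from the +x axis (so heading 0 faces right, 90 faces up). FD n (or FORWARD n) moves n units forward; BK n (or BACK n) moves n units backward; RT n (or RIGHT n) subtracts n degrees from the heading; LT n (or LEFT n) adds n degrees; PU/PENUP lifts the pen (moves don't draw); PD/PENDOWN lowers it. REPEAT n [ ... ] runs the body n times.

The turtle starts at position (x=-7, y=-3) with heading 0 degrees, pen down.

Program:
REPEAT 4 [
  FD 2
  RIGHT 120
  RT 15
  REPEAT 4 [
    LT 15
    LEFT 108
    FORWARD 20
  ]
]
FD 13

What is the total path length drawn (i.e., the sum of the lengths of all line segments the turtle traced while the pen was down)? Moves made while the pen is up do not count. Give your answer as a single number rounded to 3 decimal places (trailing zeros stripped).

Answer: 341

Derivation:
Executing turtle program step by step:
Start: pos=(-7,-3), heading=0, pen down
REPEAT 4 [
  -- iteration 1/4 --
  FD 2: (-7,-3) -> (-5,-3) [heading=0, draw]
  RT 120: heading 0 -> 240
  RT 15: heading 240 -> 225
  REPEAT 4 [
    -- iteration 1/4 --
    LT 15: heading 225 -> 240
    LT 108: heading 240 -> 348
    FD 20: (-5,-3) -> (14.563,-7.158) [heading=348, draw]
    -- iteration 2/4 --
    LT 15: heading 348 -> 3
    LT 108: heading 3 -> 111
    FD 20: (14.563,-7.158) -> (7.396,11.513) [heading=111, draw]
    -- iteration 3/4 --
    LT 15: heading 111 -> 126
    LT 108: heading 126 -> 234
    FD 20: (7.396,11.513) -> (-4.36,-4.667) [heading=234, draw]
    -- iteration 4/4 --
    LT 15: heading 234 -> 249
    LT 108: heading 249 -> 357
    FD 20: (-4.36,-4.667) -> (15.612,-5.714) [heading=357, draw]
  ]
  -- iteration 2/4 --
  FD 2: (15.612,-5.714) -> (17.61,-5.818) [heading=357, draw]
  RT 120: heading 357 -> 237
  RT 15: heading 237 -> 222
  REPEAT 4 [
    -- iteration 1/4 --
    LT 15: heading 222 -> 237
    LT 108: heading 237 -> 345
    FD 20: (17.61,-5.818) -> (36.928,-10.995) [heading=345, draw]
    -- iteration 2/4 --
    LT 15: heading 345 -> 0
    LT 108: heading 0 -> 108
    FD 20: (36.928,-10.995) -> (30.748,8.026) [heading=108, draw]
    -- iteration 3/4 --
    LT 15: heading 108 -> 123
    LT 108: heading 123 -> 231
    FD 20: (30.748,8.026) -> (18.162,-7.517) [heading=231, draw]
    -- iteration 4/4 --
    LT 15: heading 231 -> 246
    LT 108: heading 246 -> 354
    FD 20: (18.162,-7.517) -> (38.052,-9.607) [heading=354, draw]
  ]
  -- iteration 3/4 --
  FD 2: (38.052,-9.607) -> (40.041,-9.816) [heading=354, draw]
  RT 120: heading 354 -> 234
  RT 15: heading 234 -> 219
  REPEAT 4 [
    -- iteration 1/4 --
    LT 15: heading 219 -> 234
    LT 108: heading 234 -> 342
    FD 20: (40.041,-9.816) -> (59.062,-15.996) [heading=342, draw]
    -- iteration 2/4 --
    LT 15: heading 342 -> 357
    LT 108: heading 357 -> 105
    FD 20: (59.062,-15.996) -> (53.886,3.322) [heading=105, draw]
    -- iteration 3/4 --
    LT 15: heading 105 -> 120
    LT 108: heading 120 -> 228
    FD 20: (53.886,3.322) -> (40.503,-11.541) [heading=228, draw]
    -- iteration 4/4 --
    LT 15: heading 228 -> 243
    LT 108: heading 243 -> 351
    FD 20: (40.503,-11.541) -> (60.257,-14.67) [heading=351, draw]
  ]
  -- iteration 4/4 --
  FD 2: (60.257,-14.67) -> (62.232,-14.982) [heading=351, draw]
  RT 120: heading 351 -> 231
  RT 15: heading 231 -> 216
  REPEAT 4 [
    -- iteration 1/4 --
    LT 15: heading 216 -> 231
    LT 108: heading 231 -> 339
    FD 20: (62.232,-14.982) -> (80.904,-22.15) [heading=339, draw]
    -- iteration 2/4 --
    LT 15: heading 339 -> 354
    LT 108: heading 354 -> 102
    FD 20: (80.904,-22.15) -> (76.746,-2.587) [heading=102, draw]
    -- iteration 3/4 --
    LT 15: heading 102 -> 117
    LT 108: heading 117 -> 225
    FD 20: (76.746,-2.587) -> (62.604,-16.729) [heading=225, draw]
    -- iteration 4/4 --
    LT 15: heading 225 -> 240
    LT 108: heading 240 -> 348
    FD 20: (62.604,-16.729) -> (82.166,-20.887) [heading=348, draw]
  ]
]
FD 13: (82.166,-20.887) -> (94.882,-23.59) [heading=348, draw]
Final: pos=(94.882,-23.59), heading=348, 21 segment(s) drawn

Segment lengths:
  seg 1: (-7,-3) -> (-5,-3), length = 2
  seg 2: (-5,-3) -> (14.563,-7.158), length = 20
  seg 3: (14.563,-7.158) -> (7.396,11.513), length = 20
  seg 4: (7.396,11.513) -> (-4.36,-4.667), length = 20
  seg 5: (-4.36,-4.667) -> (15.612,-5.714), length = 20
  seg 6: (15.612,-5.714) -> (17.61,-5.818), length = 2
  seg 7: (17.61,-5.818) -> (36.928,-10.995), length = 20
  seg 8: (36.928,-10.995) -> (30.748,8.026), length = 20
  seg 9: (30.748,8.026) -> (18.162,-7.517), length = 20
  seg 10: (18.162,-7.517) -> (38.052,-9.607), length = 20
  seg 11: (38.052,-9.607) -> (40.041,-9.816), length = 2
  seg 12: (40.041,-9.816) -> (59.062,-15.996), length = 20
  seg 13: (59.062,-15.996) -> (53.886,3.322), length = 20
  seg 14: (53.886,3.322) -> (40.503,-11.541), length = 20
  seg 15: (40.503,-11.541) -> (60.257,-14.67), length = 20
  seg 16: (60.257,-14.67) -> (62.232,-14.982), length = 2
  seg 17: (62.232,-14.982) -> (80.904,-22.15), length = 20
  seg 18: (80.904,-22.15) -> (76.746,-2.587), length = 20
  seg 19: (76.746,-2.587) -> (62.604,-16.729), length = 20
  seg 20: (62.604,-16.729) -> (82.166,-20.887), length = 20
  seg 21: (82.166,-20.887) -> (94.882,-23.59), length = 13
Total = 341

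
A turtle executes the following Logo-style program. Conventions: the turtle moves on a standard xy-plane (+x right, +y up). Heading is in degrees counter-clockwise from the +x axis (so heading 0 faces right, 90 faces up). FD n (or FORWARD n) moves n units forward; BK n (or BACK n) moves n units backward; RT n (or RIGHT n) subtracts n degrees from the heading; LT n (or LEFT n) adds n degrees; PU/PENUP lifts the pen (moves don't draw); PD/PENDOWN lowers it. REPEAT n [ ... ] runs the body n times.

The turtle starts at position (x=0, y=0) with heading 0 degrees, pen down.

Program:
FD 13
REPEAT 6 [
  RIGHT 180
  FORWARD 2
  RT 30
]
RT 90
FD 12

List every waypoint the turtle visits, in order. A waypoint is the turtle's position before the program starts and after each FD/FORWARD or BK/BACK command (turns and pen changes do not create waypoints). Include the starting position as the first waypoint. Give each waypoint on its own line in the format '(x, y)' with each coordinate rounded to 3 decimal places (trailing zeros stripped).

Answer: (0, 0)
(13, 0)
(11, 0)
(12.732, -1)
(11.732, 0.732)
(11.732, -1.268)
(12.732, 0.464)
(11, -0.536)
(11, 11.464)

Derivation:
Executing turtle program step by step:
Start: pos=(0,0), heading=0, pen down
FD 13: (0,0) -> (13,0) [heading=0, draw]
REPEAT 6 [
  -- iteration 1/6 --
  RT 180: heading 0 -> 180
  FD 2: (13,0) -> (11,0) [heading=180, draw]
  RT 30: heading 180 -> 150
  -- iteration 2/6 --
  RT 180: heading 150 -> 330
  FD 2: (11,0) -> (12.732,-1) [heading=330, draw]
  RT 30: heading 330 -> 300
  -- iteration 3/6 --
  RT 180: heading 300 -> 120
  FD 2: (12.732,-1) -> (11.732,0.732) [heading=120, draw]
  RT 30: heading 120 -> 90
  -- iteration 4/6 --
  RT 180: heading 90 -> 270
  FD 2: (11.732,0.732) -> (11.732,-1.268) [heading=270, draw]
  RT 30: heading 270 -> 240
  -- iteration 5/6 --
  RT 180: heading 240 -> 60
  FD 2: (11.732,-1.268) -> (12.732,0.464) [heading=60, draw]
  RT 30: heading 60 -> 30
  -- iteration 6/6 --
  RT 180: heading 30 -> 210
  FD 2: (12.732,0.464) -> (11,-0.536) [heading=210, draw]
  RT 30: heading 210 -> 180
]
RT 90: heading 180 -> 90
FD 12: (11,-0.536) -> (11,11.464) [heading=90, draw]
Final: pos=(11,11.464), heading=90, 8 segment(s) drawn
Waypoints (9 total):
(0, 0)
(13, 0)
(11, 0)
(12.732, -1)
(11.732, 0.732)
(11.732, -1.268)
(12.732, 0.464)
(11, -0.536)
(11, 11.464)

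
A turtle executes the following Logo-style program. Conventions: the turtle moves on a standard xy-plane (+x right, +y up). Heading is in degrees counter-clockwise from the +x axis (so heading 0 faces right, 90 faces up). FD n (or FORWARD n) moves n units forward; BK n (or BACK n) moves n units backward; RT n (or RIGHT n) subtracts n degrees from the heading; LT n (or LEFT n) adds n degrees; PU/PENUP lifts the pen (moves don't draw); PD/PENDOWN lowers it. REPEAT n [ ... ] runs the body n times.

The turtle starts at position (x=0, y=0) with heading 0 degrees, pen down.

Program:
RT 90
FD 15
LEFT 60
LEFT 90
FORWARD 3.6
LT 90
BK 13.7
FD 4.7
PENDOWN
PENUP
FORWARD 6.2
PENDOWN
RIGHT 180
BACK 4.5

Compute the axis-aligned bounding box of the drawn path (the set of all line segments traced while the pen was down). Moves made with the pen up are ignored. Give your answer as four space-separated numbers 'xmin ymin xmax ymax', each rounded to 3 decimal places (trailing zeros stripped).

Executing turtle program step by step:
Start: pos=(0,0), heading=0, pen down
RT 90: heading 0 -> 270
FD 15: (0,0) -> (0,-15) [heading=270, draw]
LT 60: heading 270 -> 330
LT 90: heading 330 -> 60
FD 3.6: (0,-15) -> (1.8,-11.882) [heading=60, draw]
LT 90: heading 60 -> 150
BK 13.7: (1.8,-11.882) -> (13.665,-18.732) [heading=150, draw]
FD 4.7: (13.665,-18.732) -> (9.594,-16.382) [heading=150, draw]
PD: pen down
PU: pen up
FD 6.2: (9.594,-16.382) -> (4.225,-13.282) [heading=150, move]
PD: pen down
RT 180: heading 150 -> 330
BK 4.5: (4.225,-13.282) -> (0.328,-11.032) [heading=330, draw]
Final: pos=(0.328,-11.032), heading=330, 5 segment(s) drawn

Segment endpoints: x in {0, 0, 0.328, 1.8, 4.225, 9.594, 13.665}, y in {-18.732, -16.382, -15, -13.282, -11.882, -11.032, 0}
xmin=0, ymin=-18.732, xmax=13.665, ymax=0

Answer: 0 -18.732 13.665 0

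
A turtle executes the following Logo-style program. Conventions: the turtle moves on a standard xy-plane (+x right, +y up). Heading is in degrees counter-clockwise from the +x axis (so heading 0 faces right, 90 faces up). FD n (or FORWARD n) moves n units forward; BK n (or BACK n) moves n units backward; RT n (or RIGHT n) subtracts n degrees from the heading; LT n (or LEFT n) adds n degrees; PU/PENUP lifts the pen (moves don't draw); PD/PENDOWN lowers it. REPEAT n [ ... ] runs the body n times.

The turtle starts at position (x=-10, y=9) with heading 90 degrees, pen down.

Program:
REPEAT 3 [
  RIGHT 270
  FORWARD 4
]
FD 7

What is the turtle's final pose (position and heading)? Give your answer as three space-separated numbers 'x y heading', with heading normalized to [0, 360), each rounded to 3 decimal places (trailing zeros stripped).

Executing turtle program step by step:
Start: pos=(-10,9), heading=90, pen down
REPEAT 3 [
  -- iteration 1/3 --
  RT 270: heading 90 -> 180
  FD 4: (-10,9) -> (-14,9) [heading=180, draw]
  -- iteration 2/3 --
  RT 270: heading 180 -> 270
  FD 4: (-14,9) -> (-14,5) [heading=270, draw]
  -- iteration 3/3 --
  RT 270: heading 270 -> 0
  FD 4: (-14,5) -> (-10,5) [heading=0, draw]
]
FD 7: (-10,5) -> (-3,5) [heading=0, draw]
Final: pos=(-3,5), heading=0, 4 segment(s) drawn

Answer: -3 5 0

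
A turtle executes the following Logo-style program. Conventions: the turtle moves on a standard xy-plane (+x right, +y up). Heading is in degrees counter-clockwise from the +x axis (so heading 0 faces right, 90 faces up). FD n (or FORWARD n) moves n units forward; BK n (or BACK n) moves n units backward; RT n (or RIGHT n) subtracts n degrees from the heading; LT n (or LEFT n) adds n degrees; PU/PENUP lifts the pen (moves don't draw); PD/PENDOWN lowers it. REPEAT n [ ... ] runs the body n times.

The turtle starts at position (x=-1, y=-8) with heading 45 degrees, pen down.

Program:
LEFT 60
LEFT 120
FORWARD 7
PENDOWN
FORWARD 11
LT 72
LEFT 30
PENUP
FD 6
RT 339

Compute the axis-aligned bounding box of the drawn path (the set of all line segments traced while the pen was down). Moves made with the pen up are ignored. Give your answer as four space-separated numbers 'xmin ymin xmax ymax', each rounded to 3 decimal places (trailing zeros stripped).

Executing turtle program step by step:
Start: pos=(-1,-8), heading=45, pen down
LT 60: heading 45 -> 105
LT 120: heading 105 -> 225
FD 7: (-1,-8) -> (-5.95,-12.95) [heading=225, draw]
PD: pen down
FD 11: (-5.95,-12.95) -> (-13.728,-20.728) [heading=225, draw]
LT 72: heading 225 -> 297
LT 30: heading 297 -> 327
PU: pen up
FD 6: (-13.728,-20.728) -> (-8.696,-23.996) [heading=327, move]
RT 339: heading 327 -> 348
Final: pos=(-8.696,-23.996), heading=348, 2 segment(s) drawn

Segment endpoints: x in {-13.728, -5.95, -1}, y in {-20.728, -12.95, -8}
xmin=-13.728, ymin=-20.728, xmax=-1, ymax=-8

Answer: -13.728 -20.728 -1 -8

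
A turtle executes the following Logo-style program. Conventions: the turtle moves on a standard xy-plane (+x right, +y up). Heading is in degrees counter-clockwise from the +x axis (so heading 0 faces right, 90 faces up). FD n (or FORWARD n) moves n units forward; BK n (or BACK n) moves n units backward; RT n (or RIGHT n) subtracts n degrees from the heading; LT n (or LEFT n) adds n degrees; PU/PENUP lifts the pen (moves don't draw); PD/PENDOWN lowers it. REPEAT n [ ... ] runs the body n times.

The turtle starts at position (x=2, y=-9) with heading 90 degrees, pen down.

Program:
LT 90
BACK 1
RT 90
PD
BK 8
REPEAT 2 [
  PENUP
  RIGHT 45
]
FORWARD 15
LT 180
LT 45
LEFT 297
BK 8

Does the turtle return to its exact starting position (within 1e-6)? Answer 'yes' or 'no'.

Answer: no

Derivation:
Executing turtle program step by step:
Start: pos=(2,-9), heading=90, pen down
LT 90: heading 90 -> 180
BK 1: (2,-9) -> (3,-9) [heading=180, draw]
RT 90: heading 180 -> 90
PD: pen down
BK 8: (3,-9) -> (3,-17) [heading=90, draw]
REPEAT 2 [
  -- iteration 1/2 --
  PU: pen up
  RT 45: heading 90 -> 45
  -- iteration 2/2 --
  PU: pen up
  RT 45: heading 45 -> 0
]
FD 15: (3,-17) -> (18,-17) [heading=0, move]
LT 180: heading 0 -> 180
LT 45: heading 180 -> 225
LT 297: heading 225 -> 162
BK 8: (18,-17) -> (25.608,-19.472) [heading=162, move]
Final: pos=(25.608,-19.472), heading=162, 2 segment(s) drawn

Start position: (2, -9)
Final position: (25.608, -19.472)
Distance = 25.827; >= 1e-6 -> NOT closed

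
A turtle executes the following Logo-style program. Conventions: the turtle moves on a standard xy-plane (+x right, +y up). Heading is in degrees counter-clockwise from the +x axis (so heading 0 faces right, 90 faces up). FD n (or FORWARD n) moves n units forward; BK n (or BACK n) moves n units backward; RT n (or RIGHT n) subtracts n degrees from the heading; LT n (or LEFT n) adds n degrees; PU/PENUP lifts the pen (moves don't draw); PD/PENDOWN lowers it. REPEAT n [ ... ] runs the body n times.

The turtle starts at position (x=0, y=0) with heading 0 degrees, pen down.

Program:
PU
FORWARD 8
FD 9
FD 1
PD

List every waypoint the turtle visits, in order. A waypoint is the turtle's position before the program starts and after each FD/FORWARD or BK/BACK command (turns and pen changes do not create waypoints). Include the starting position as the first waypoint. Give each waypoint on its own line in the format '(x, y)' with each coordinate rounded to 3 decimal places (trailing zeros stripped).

Answer: (0, 0)
(8, 0)
(17, 0)
(18, 0)

Derivation:
Executing turtle program step by step:
Start: pos=(0,0), heading=0, pen down
PU: pen up
FD 8: (0,0) -> (8,0) [heading=0, move]
FD 9: (8,0) -> (17,0) [heading=0, move]
FD 1: (17,0) -> (18,0) [heading=0, move]
PD: pen down
Final: pos=(18,0), heading=0, 0 segment(s) drawn
Waypoints (4 total):
(0, 0)
(8, 0)
(17, 0)
(18, 0)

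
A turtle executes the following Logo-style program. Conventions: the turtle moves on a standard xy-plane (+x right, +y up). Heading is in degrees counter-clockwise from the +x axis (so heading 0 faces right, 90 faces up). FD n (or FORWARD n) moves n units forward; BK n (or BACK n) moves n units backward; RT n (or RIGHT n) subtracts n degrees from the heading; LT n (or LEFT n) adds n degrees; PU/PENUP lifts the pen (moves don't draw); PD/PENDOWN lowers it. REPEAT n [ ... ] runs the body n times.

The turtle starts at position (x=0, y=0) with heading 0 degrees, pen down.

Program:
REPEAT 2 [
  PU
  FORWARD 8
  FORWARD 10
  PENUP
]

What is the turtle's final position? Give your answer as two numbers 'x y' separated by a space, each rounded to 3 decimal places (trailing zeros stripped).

Answer: 36 0

Derivation:
Executing turtle program step by step:
Start: pos=(0,0), heading=0, pen down
REPEAT 2 [
  -- iteration 1/2 --
  PU: pen up
  FD 8: (0,0) -> (8,0) [heading=0, move]
  FD 10: (8,0) -> (18,0) [heading=0, move]
  PU: pen up
  -- iteration 2/2 --
  PU: pen up
  FD 8: (18,0) -> (26,0) [heading=0, move]
  FD 10: (26,0) -> (36,0) [heading=0, move]
  PU: pen up
]
Final: pos=(36,0), heading=0, 0 segment(s) drawn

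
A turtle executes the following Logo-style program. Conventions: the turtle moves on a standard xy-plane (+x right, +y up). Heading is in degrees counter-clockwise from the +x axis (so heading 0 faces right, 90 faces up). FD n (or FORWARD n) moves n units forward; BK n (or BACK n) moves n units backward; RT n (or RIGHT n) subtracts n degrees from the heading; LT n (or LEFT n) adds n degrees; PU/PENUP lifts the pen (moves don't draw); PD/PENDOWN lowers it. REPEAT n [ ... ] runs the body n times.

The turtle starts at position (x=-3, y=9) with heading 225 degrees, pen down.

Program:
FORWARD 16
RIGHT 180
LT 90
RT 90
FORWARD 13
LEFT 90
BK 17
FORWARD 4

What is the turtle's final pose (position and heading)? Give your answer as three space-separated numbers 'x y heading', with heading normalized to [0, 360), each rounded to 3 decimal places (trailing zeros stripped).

Answer: 4.071 -2.314 135

Derivation:
Executing turtle program step by step:
Start: pos=(-3,9), heading=225, pen down
FD 16: (-3,9) -> (-14.314,-2.314) [heading=225, draw]
RT 180: heading 225 -> 45
LT 90: heading 45 -> 135
RT 90: heading 135 -> 45
FD 13: (-14.314,-2.314) -> (-5.121,6.879) [heading=45, draw]
LT 90: heading 45 -> 135
BK 17: (-5.121,6.879) -> (6.899,-5.142) [heading=135, draw]
FD 4: (6.899,-5.142) -> (4.071,-2.314) [heading=135, draw]
Final: pos=(4.071,-2.314), heading=135, 4 segment(s) drawn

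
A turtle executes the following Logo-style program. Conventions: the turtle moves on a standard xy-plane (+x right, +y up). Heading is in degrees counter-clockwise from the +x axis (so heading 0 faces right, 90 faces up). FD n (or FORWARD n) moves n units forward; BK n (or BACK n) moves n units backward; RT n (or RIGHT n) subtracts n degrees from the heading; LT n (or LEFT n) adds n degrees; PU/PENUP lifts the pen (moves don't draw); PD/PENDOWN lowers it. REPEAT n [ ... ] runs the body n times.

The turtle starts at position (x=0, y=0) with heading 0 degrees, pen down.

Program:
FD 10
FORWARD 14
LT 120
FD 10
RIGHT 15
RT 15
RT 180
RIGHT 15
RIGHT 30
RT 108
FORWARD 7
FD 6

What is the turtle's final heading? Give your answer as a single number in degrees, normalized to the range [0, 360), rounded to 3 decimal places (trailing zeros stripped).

Executing turtle program step by step:
Start: pos=(0,0), heading=0, pen down
FD 10: (0,0) -> (10,0) [heading=0, draw]
FD 14: (10,0) -> (24,0) [heading=0, draw]
LT 120: heading 0 -> 120
FD 10: (24,0) -> (19,8.66) [heading=120, draw]
RT 15: heading 120 -> 105
RT 15: heading 105 -> 90
RT 180: heading 90 -> 270
RT 15: heading 270 -> 255
RT 30: heading 255 -> 225
RT 108: heading 225 -> 117
FD 7: (19,8.66) -> (15.822,14.897) [heading=117, draw]
FD 6: (15.822,14.897) -> (13.098,20.243) [heading=117, draw]
Final: pos=(13.098,20.243), heading=117, 5 segment(s) drawn

Answer: 117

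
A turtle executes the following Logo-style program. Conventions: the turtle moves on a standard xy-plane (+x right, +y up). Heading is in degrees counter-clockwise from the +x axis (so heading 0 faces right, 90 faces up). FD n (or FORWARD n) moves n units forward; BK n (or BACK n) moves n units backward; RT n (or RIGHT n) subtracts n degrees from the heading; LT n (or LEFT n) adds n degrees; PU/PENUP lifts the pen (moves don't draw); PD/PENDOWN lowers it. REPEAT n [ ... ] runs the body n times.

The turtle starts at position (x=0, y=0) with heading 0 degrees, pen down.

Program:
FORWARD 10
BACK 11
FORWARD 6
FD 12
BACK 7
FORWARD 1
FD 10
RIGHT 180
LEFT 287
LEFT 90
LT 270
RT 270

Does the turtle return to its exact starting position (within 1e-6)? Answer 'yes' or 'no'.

Answer: no

Derivation:
Executing turtle program step by step:
Start: pos=(0,0), heading=0, pen down
FD 10: (0,0) -> (10,0) [heading=0, draw]
BK 11: (10,0) -> (-1,0) [heading=0, draw]
FD 6: (-1,0) -> (5,0) [heading=0, draw]
FD 12: (5,0) -> (17,0) [heading=0, draw]
BK 7: (17,0) -> (10,0) [heading=0, draw]
FD 1: (10,0) -> (11,0) [heading=0, draw]
FD 10: (11,0) -> (21,0) [heading=0, draw]
RT 180: heading 0 -> 180
LT 287: heading 180 -> 107
LT 90: heading 107 -> 197
LT 270: heading 197 -> 107
RT 270: heading 107 -> 197
Final: pos=(21,0), heading=197, 7 segment(s) drawn

Start position: (0, 0)
Final position: (21, 0)
Distance = 21; >= 1e-6 -> NOT closed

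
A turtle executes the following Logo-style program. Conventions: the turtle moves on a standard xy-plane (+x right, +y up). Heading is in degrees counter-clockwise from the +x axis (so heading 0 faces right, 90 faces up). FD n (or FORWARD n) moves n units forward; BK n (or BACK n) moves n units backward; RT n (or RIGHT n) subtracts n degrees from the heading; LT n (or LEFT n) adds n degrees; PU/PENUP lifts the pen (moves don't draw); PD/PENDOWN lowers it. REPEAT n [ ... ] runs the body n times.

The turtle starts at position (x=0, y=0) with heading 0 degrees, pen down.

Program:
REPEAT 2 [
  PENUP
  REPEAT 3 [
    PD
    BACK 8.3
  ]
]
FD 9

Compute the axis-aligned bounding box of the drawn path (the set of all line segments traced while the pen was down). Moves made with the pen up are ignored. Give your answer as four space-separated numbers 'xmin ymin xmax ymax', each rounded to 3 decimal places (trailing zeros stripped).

Executing turtle program step by step:
Start: pos=(0,0), heading=0, pen down
REPEAT 2 [
  -- iteration 1/2 --
  PU: pen up
  REPEAT 3 [
    -- iteration 1/3 --
    PD: pen down
    BK 8.3: (0,0) -> (-8.3,0) [heading=0, draw]
    -- iteration 2/3 --
    PD: pen down
    BK 8.3: (-8.3,0) -> (-16.6,0) [heading=0, draw]
    -- iteration 3/3 --
    PD: pen down
    BK 8.3: (-16.6,0) -> (-24.9,0) [heading=0, draw]
  ]
  -- iteration 2/2 --
  PU: pen up
  REPEAT 3 [
    -- iteration 1/3 --
    PD: pen down
    BK 8.3: (-24.9,0) -> (-33.2,0) [heading=0, draw]
    -- iteration 2/3 --
    PD: pen down
    BK 8.3: (-33.2,0) -> (-41.5,0) [heading=0, draw]
    -- iteration 3/3 --
    PD: pen down
    BK 8.3: (-41.5,0) -> (-49.8,0) [heading=0, draw]
  ]
]
FD 9: (-49.8,0) -> (-40.8,0) [heading=0, draw]
Final: pos=(-40.8,0), heading=0, 7 segment(s) drawn

Segment endpoints: x in {-49.8, -41.5, -40.8, -33.2, -24.9, -16.6, -8.3, 0}, y in {0}
xmin=-49.8, ymin=0, xmax=0, ymax=0

Answer: -49.8 0 0 0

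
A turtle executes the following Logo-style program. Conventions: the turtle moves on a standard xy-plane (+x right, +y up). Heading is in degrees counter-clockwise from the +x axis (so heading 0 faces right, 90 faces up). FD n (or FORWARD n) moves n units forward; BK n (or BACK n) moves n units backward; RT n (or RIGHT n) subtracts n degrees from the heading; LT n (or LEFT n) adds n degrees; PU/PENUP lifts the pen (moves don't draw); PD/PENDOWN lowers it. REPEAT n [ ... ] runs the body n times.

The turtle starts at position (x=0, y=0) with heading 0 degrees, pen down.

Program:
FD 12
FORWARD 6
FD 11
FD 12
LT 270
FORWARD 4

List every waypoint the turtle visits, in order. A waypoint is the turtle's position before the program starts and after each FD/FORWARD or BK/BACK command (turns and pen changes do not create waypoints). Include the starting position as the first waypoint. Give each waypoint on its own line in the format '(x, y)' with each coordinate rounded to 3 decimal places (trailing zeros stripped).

Answer: (0, 0)
(12, 0)
(18, 0)
(29, 0)
(41, 0)
(41, -4)

Derivation:
Executing turtle program step by step:
Start: pos=(0,0), heading=0, pen down
FD 12: (0,0) -> (12,0) [heading=0, draw]
FD 6: (12,0) -> (18,0) [heading=0, draw]
FD 11: (18,0) -> (29,0) [heading=0, draw]
FD 12: (29,0) -> (41,0) [heading=0, draw]
LT 270: heading 0 -> 270
FD 4: (41,0) -> (41,-4) [heading=270, draw]
Final: pos=(41,-4), heading=270, 5 segment(s) drawn
Waypoints (6 total):
(0, 0)
(12, 0)
(18, 0)
(29, 0)
(41, 0)
(41, -4)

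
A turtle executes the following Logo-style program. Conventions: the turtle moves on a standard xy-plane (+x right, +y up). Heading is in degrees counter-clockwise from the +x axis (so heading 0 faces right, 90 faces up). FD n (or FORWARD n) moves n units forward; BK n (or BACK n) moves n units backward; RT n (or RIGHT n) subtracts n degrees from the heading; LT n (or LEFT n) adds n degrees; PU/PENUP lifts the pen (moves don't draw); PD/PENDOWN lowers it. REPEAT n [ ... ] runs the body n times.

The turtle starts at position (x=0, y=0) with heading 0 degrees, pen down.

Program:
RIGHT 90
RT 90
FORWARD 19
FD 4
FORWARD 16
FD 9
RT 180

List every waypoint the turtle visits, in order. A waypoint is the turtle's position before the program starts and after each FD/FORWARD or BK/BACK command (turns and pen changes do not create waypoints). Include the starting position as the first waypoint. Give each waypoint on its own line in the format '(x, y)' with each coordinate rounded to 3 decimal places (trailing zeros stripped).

Answer: (0, 0)
(-19, 0)
(-23, 0)
(-39, 0)
(-48, 0)

Derivation:
Executing turtle program step by step:
Start: pos=(0,0), heading=0, pen down
RT 90: heading 0 -> 270
RT 90: heading 270 -> 180
FD 19: (0,0) -> (-19,0) [heading=180, draw]
FD 4: (-19,0) -> (-23,0) [heading=180, draw]
FD 16: (-23,0) -> (-39,0) [heading=180, draw]
FD 9: (-39,0) -> (-48,0) [heading=180, draw]
RT 180: heading 180 -> 0
Final: pos=(-48,0), heading=0, 4 segment(s) drawn
Waypoints (5 total):
(0, 0)
(-19, 0)
(-23, 0)
(-39, 0)
(-48, 0)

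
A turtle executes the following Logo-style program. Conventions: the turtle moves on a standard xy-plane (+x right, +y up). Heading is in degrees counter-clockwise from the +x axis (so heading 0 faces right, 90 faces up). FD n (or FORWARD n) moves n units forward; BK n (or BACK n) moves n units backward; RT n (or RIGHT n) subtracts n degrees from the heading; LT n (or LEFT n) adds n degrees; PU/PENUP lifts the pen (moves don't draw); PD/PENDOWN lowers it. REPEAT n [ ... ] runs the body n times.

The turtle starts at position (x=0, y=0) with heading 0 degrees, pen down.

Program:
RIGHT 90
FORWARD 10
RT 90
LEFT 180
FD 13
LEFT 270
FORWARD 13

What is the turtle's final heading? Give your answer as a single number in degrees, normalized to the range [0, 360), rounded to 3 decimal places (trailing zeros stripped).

Answer: 270

Derivation:
Executing turtle program step by step:
Start: pos=(0,0), heading=0, pen down
RT 90: heading 0 -> 270
FD 10: (0,0) -> (0,-10) [heading=270, draw]
RT 90: heading 270 -> 180
LT 180: heading 180 -> 0
FD 13: (0,-10) -> (13,-10) [heading=0, draw]
LT 270: heading 0 -> 270
FD 13: (13,-10) -> (13,-23) [heading=270, draw]
Final: pos=(13,-23), heading=270, 3 segment(s) drawn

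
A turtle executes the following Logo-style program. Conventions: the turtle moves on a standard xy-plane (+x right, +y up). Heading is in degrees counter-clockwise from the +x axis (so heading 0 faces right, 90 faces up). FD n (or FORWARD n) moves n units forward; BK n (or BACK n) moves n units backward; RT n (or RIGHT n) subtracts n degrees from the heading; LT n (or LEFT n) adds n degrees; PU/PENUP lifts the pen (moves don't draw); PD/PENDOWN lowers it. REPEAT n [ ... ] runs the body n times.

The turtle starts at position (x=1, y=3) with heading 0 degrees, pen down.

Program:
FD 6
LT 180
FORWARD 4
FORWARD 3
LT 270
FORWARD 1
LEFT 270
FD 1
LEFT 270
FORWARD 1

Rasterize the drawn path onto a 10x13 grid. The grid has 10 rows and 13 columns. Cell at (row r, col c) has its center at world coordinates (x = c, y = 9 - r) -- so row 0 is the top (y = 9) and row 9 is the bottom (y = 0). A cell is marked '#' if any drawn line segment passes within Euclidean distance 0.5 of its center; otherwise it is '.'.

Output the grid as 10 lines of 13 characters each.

Segment 0: (1,3) -> (7,3)
Segment 1: (7,3) -> (3,3)
Segment 2: (3,3) -> (0,3)
Segment 3: (0,3) -> (0,4)
Segment 4: (0,4) -> (1,4)
Segment 5: (1,4) -> (1,3)

Answer: .............
.............
.............
.............
.............
##...........
########.....
.............
.............
.............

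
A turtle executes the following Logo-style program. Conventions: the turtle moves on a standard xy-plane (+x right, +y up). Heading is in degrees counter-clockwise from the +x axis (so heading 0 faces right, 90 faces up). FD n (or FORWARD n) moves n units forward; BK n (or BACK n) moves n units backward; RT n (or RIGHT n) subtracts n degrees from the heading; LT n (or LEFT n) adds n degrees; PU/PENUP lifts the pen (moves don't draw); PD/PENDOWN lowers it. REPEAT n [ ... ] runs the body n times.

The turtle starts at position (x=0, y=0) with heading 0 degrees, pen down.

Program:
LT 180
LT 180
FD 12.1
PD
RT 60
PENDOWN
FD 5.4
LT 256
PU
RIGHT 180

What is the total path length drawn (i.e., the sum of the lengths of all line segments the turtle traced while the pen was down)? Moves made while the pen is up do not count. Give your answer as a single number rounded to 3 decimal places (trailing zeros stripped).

Answer: 17.5

Derivation:
Executing turtle program step by step:
Start: pos=(0,0), heading=0, pen down
LT 180: heading 0 -> 180
LT 180: heading 180 -> 0
FD 12.1: (0,0) -> (12.1,0) [heading=0, draw]
PD: pen down
RT 60: heading 0 -> 300
PD: pen down
FD 5.4: (12.1,0) -> (14.8,-4.677) [heading=300, draw]
LT 256: heading 300 -> 196
PU: pen up
RT 180: heading 196 -> 16
Final: pos=(14.8,-4.677), heading=16, 2 segment(s) drawn

Segment lengths:
  seg 1: (0,0) -> (12.1,0), length = 12.1
  seg 2: (12.1,0) -> (14.8,-4.677), length = 5.4
Total = 17.5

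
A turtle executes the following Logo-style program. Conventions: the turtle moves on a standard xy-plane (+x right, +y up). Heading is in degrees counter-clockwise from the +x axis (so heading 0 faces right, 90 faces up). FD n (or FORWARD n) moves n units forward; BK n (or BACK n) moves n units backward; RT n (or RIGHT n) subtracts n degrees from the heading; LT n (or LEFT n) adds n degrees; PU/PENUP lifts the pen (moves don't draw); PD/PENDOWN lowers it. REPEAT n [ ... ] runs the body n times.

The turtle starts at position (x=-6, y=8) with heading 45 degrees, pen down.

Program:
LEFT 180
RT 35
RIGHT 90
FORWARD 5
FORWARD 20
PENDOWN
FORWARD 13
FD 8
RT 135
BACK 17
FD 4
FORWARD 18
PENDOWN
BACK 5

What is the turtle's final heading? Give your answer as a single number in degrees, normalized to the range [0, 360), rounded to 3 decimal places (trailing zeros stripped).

Answer: 325

Derivation:
Executing turtle program step by step:
Start: pos=(-6,8), heading=45, pen down
LT 180: heading 45 -> 225
RT 35: heading 225 -> 190
RT 90: heading 190 -> 100
FD 5: (-6,8) -> (-6.868,12.924) [heading=100, draw]
FD 20: (-6.868,12.924) -> (-10.341,32.62) [heading=100, draw]
PD: pen down
FD 13: (-10.341,32.62) -> (-12.599,45.423) [heading=100, draw]
FD 8: (-12.599,45.423) -> (-13.988,53.301) [heading=100, draw]
RT 135: heading 100 -> 325
BK 17: (-13.988,53.301) -> (-27.913,63.052) [heading=325, draw]
FD 4: (-27.913,63.052) -> (-24.637,60.758) [heading=325, draw]
FD 18: (-24.637,60.758) -> (-9.892,50.433) [heading=325, draw]
PD: pen down
BK 5: (-9.892,50.433) -> (-13.988,53.301) [heading=325, draw]
Final: pos=(-13.988,53.301), heading=325, 8 segment(s) drawn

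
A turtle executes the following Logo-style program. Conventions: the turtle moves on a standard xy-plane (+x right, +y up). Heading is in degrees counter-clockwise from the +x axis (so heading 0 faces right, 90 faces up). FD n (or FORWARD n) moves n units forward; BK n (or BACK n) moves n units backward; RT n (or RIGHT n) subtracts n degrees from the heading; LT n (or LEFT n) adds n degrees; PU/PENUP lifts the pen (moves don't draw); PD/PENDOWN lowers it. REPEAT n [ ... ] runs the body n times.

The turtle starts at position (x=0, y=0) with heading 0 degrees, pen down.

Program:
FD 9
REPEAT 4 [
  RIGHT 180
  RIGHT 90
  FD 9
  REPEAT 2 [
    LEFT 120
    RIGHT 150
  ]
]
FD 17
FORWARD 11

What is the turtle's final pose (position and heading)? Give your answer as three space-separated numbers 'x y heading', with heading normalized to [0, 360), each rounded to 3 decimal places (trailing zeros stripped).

Answer: -26.294 45.543 120

Derivation:
Executing turtle program step by step:
Start: pos=(0,0), heading=0, pen down
FD 9: (0,0) -> (9,0) [heading=0, draw]
REPEAT 4 [
  -- iteration 1/4 --
  RT 180: heading 0 -> 180
  RT 90: heading 180 -> 90
  FD 9: (9,0) -> (9,9) [heading=90, draw]
  REPEAT 2 [
    -- iteration 1/2 --
    LT 120: heading 90 -> 210
    RT 150: heading 210 -> 60
    -- iteration 2/2 --
    LT 120: heading 60 -> 180
    RT 150: heading 180 -> 30
  ]
  -- iteration 2/4 --
  RT 180: heading 30 -> 210
  RT 90: heading 210 -> 120
  FD 9: (9,9) -> (4.5,16.794) [heading=120, draw]
  REPEAT 2 [
    -- iteration 1/2 --
    LT 120: heading 120 -> 240
    RT 150: heading 240 -> 90
    -- iteration 2/2 --
    LT 120: heading 90 -> 210
    RT 150: heading 210 -> 60
  ]
  -- iteration 3/4 --
  RT 180: heading 60 -> 240
  RT 90: heading 240 -> 150
  FD 9: (4.5,16.794) -> (-3.294,21.294) [heading=150, draw]
  REPEAT 2 [
    -- iteration 1/2 --
    LT 120: heading 150 -> 270
    RT 150: heading 270 -> 120
    -- iteration 2/2 --
    LT 120: heading 120 -> 240
    RT 150: heading 240 -> 90
  ]
  -- iteration 4/4 --
  RT 180: heading 90 -> 270
  RT 90: heading 270 -> 180
  FD 9: (-3.294,21.294) -> (-12.294,21.294) [heading=180, draw]
  REPEAT 2 [
    -- iteration 1/2 --
    LT 120: heading 180 -> 300
    RT 150: heading 300 -> 150
    -- iteration 2/2 --
    LT 120: heading 150 -> 270
    RT 150: heading 270 -> 120
  ]
]
FD 17: (-12.294,21.294) -> (-20.794,36.017) [heading=120, draw]
FD 11: (-20.794,36.017) -> (-26.294,45.543) [heading=120, draw]
Final: pos=(-26.294,45.543), heading=120, 7 segment(s) drawn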